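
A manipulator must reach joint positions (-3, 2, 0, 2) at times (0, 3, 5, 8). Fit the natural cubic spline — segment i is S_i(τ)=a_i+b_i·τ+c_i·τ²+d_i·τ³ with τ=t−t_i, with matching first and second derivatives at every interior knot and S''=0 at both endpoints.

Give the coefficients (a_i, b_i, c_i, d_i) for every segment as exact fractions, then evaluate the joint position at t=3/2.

  seg 0: a=-3 b=125/48 c=0 d=-5/48
  seg 1: a=2 b=-5/24 c=-15/16 d=13/48
  seg 2: a=0 b=-17/24 c=11/16 d=-11/144
S(3/2) = 71/128

Δ: Δ0=5/3, Δ1=-1, Δ2=2/3
row 1: diag=10, rhs=-16; c'=1/5, d'=-8/5
row 2: denom=10−2·1/5=48/5; d'=(10−2·-8/5)/(48/5)=11/8
back: M2=11/8
back: M1=-8/5−1/5·11/8=-15/8
M: M0=0, M1=-15/8, M2=11/8, M3=0
seg 0: a=-3, c=M0/2=0, d=(M1−M0)/(6·3)=-5/48, b=Δ0−h0·(2M0+M1)/6=125/48
seg 1: a=2, c=M1/2=-15/16, d=(M2−M1)/(6·2)=13/48, b=Δ1−h1·(2M1+M2)/6=-5/24
seg 2: a=0, c=M2/2=11/16, d=(M3−M2)/(6·3)=-11/144, b=Δ2−h2·(2M2+M3)/6=-17/24
t_q=3/2 → seg 0, τ=3/2; S=-3+125/48·τ+0·τ²+-5/48·τ³=71/128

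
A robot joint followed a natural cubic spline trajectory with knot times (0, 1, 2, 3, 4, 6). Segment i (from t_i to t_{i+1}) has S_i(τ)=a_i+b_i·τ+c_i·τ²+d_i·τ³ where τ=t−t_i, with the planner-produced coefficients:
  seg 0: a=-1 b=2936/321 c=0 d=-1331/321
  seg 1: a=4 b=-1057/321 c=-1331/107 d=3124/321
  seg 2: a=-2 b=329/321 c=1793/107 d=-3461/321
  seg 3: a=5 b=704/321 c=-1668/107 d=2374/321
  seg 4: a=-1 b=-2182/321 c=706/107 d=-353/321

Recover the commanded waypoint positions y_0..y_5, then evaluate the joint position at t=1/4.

y_0 = S_0(0) = a_0 = -1
y_1 = S_1(0) = a_1 = 4
y_2 = S_2(0) = a_2 = -2
y_3 = S_3(0) = a_3 = 5
y_4 = S_4(0) = a_4 = -1
y_5 = S_4(2) = 3
t_q=1/4 is in segment 0 (τ=1/4); S_0(τ)=8367/6848

y_0=-1 y_1=4 y_2=-2 y_3=5 y_4=-1 y_5=3
S(1/4) = 8367/6848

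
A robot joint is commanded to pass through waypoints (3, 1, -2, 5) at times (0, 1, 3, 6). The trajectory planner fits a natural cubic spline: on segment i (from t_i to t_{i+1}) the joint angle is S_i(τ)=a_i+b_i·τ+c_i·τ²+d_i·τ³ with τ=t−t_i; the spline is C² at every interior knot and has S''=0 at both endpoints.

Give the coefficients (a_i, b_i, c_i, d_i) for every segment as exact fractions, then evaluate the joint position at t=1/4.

Δ: Δ0=-2, Δ1=-3/2, Δ2=7/3
row 1: diag=6, rhs=3; c'=1/3, d'=1/2
row 2: denom=10−2·1/3=28/3; d'=(23−2·1/2)/(28/3)=33/14
back: M2=33/14
back: M1=1/2−1/3·33/14=-2/7
M: M0=0, M1=-2/7, M2=33/14, M3=0
seg 0: a=3, c=M0/2=0, d=(M1−M0)/(6·1)=-1/21, b=Δ0−h0·(2M0+M1)/6=-41/21
seg 1: a=1, c=M1/2=-1/7, d=(M2−M1)/(6·2)=37/168, b=Δ1−h1·(2M1+M2)/6=-44/21
seg 2: a=-2, c=M2/2=33/28, d=(M3−M2)/(6·3)=-11/84, b=Δ2−h2·(2M2+M3)/6=-1/42
t_q=1/4 → seg 0, τ=1/4; S=3+-41/21·τ+0·τ²+-1/21·τ³=1125/448

  seg 0: a=3 b=-41/21 c=0 d=-1/21
  seg 1: a=1 b=-44/21 c=-1/7 d=37/168
  seg 2: a=-2 b=-1/42 c=33/28 d=-11/84
S(1/4) = 1125/448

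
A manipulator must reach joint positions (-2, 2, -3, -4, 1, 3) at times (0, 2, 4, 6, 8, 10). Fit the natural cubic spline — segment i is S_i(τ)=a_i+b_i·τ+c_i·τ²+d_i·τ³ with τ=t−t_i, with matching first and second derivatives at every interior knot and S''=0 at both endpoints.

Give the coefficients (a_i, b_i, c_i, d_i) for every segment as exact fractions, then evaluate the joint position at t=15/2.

  seg 0: a=-2 b=1373/418 c=0 d=-537/1672
  seg 1: a=2 b=-119/209 c=-1611/836 d=201/418
  seg 2: a=-3 b=-524/209 c=801/836 d=1/44
  seg 3: a=-4 b=334/209 c=915/836 d=-269/836
  seg 4: a=1 b=442/209 c=-699/836 d=233/1672
S(15/2) = -1513/6688

Δ: Δ0=2, Δ1=-5/2, Δ2=-1/2, Δ3=5/2, Δ4=1
row 1: diag=8, rhs=-27; c'=1/4, d'=-27/8
row 2: denom=8−2·1/4=15/2; d'=(12−2·-27/8)/(15/2)=5/2
row 3: denom=8−2·4/15=112/15; d'=(18−2·5/2)/(112/15)=195/112
row 4: denom=8−2·15/56=209/28; d'=(-9−2·195/112)/(209/28)=-699/418
back: M4=-699/418
back: M3=195/112−15/56·-699/418=915/418
back: M2=5/2−4/15·915/418=801/418
back: M1=-27/8−1/4·801/418=-1611/418
M: M0=0, M1=-1611/418, M2=801/418, M3=915/418, M4=-699/418, M5=0
seg 0: a=-2, c=M0/2=0, d=(M1−M0)/(6·2)=-537/1672, b=Δ0−h0·(2M0+M1)/6=1373/418
seg 1: a=2, c=M1/2=-1611/836, d=(M2−M1)/(6·2)=201/418, b=Δ1−h1·(2M1+M2)/6=-119/209
seg 2: a=-3, c=M2/2=801/836, d=(M3−M2)/(6·2)=1/44, b=Δ2−h2·(2M2+M3)/6=-524/209
seg 3: a=-4, c=M3/2=915/836, d=(M4−M3)/(6·2)=-269/836, b=Δ3−h3·(2M3+M4)/6=334/209
seg 4: a=1, c=M4/2=-699/836, d=(M5−M4)/(6·2)=233/1672, b=Δ4−h4·(2M4+M5)/6=442/209
t_q=15/2 → seg 3, τ=3/2; S=-4+334/209·τ+915/836·τ²+-269/836·τ³=-1513/6688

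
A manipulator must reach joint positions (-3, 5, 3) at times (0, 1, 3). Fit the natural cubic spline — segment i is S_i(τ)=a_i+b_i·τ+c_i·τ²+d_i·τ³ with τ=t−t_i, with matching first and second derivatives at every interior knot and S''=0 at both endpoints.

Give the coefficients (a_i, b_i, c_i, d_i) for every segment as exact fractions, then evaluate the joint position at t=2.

  seg 0: a=-3 b=19/2 c=0 d=-3/2
  seg 1: a=5 b=5 c=-9/2 d=3/4
S(2) = 25/4

Δ: Δ0=8, Δ1=-1
row 1: diag=6, rhs=-54; c'=1/3, d'=-9
back: M1=-9
M: M0=0, M1=-9, M2=0
seg 0: a=-3, c=M0/2=0, d=(M1−M0)/(6·1)=-3/2, b=Δ0−h0·(2M0+M1)/6=19/2
seg 1: a=5, c=M1/2=-9/2, d=(M2−M1)/(6·2)=3/4, b=Δ1−h1·(2M1+M2)/6=5
t_q=2 → seg 1, τ=1; S=5+5·τ+-9/2·τ²+3/4·τ³=25/4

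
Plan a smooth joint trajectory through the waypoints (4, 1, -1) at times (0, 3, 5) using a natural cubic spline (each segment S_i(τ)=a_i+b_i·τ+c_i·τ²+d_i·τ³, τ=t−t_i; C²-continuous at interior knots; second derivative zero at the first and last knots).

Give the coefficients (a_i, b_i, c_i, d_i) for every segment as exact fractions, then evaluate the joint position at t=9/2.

Δ: Δ0=-1, Δ1=-1
row 1: diag=10, rhs=0; c'=1/5, d'=0
back: M1=0
M: M0=0, M1=0, M2=0
seg 0: a=4, c=M0/2=0, d=(M1−M0)/(6·3)=0, b=Δ0−h0·(2M0+M1)/6=-1
seg 1: a=1, c=M1/2=0, d=(M2−M1)/(6·2)=0, b=Δ1−h1·(2M1+M2)/6=-1
t_q=9/2 → seg 1, τ=3/2; S=1+-1·τ+0·τ²+0·τ³=-1/2

  seg 0: a=4 b=-1 c=0 d=0
  seg 1: a=1 b=-1 c=0 d=0
S(9/2) = -1/2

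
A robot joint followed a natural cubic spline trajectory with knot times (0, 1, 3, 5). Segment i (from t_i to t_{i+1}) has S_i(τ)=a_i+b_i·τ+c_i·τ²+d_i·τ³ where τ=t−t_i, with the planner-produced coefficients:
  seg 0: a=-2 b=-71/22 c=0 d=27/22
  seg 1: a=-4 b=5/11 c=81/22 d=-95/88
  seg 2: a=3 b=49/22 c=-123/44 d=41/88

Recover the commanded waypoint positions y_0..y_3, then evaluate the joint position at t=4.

y_0 = S_0(0) = a_0 = -2
y_1 = S_1(0) = a_1 = -4
y_2 = S_2(0) = a_2 = 3
y_3 = S_2(2) = 0
t_q=4 is in segment 2 (τ=1); S_2(τ)=255/88

y_0=-2 y_1=-4 y_2=3 y_3=0
S(4) = 255/88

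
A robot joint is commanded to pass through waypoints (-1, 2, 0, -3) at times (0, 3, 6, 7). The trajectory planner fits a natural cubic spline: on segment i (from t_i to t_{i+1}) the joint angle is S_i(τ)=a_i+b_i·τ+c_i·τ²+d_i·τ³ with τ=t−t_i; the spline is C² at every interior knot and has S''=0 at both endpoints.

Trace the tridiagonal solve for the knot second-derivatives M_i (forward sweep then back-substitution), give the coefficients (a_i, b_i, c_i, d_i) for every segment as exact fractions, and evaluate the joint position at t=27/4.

Δ: Δ0=1, Δ1=-2/3, Δ2=-3
row 1: diag=12, rhs=-10; c'=1/4, d'=-5/6
row 2: denom=8−3·1/4=29/4; d'=(-14−3·-5/6)/(29/4)=-46/29
back: M2=-46/29
back: M1=-5/6−1/4·-46/29=-38/87
M: M0=0, M1=-38/87, M2=-46/29, M3=0
seg 0: a=-1, c=M0/2=0, d=(M1−M0)/(6·3)=-19/783, b=Δ0−h0·(2M0+M1)/6=106/87
seg 1: a=2, c=M1/2=-19/87, d=(M2−M1)/(6·3)=-50/783, b=Δ1−h1·(2M1+M2)/6=49/87
seg 2: a=0, c=M2/2=-23/29, d=(M3−M2)/(6·1)=23/87, b=Δ2−h2·(2M2+M3)/6=-215/87
t_q=27/4 → seg 2, τ=3/4; S=0+-215/87·τ+-23/29·τ²+23/87·τ³=-4061/1856

  seg 0: a=-1 b=106/87 c=0 d=-19/783
  seg 1: a=2 b=49/87 c=-19/87 d=-50/783
  seg 2: a=0 b=-215/87 c=-23/29 d=23/87
S(27/4) = -4061/1856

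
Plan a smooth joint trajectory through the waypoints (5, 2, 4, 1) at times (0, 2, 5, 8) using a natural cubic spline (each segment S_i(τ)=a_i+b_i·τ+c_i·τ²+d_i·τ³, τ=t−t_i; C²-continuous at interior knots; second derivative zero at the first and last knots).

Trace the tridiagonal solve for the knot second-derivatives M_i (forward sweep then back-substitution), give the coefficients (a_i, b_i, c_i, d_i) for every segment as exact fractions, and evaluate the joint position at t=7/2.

  seg 0: a=5 b=-457/222 c=0 d=31/222
  seg 1: a=2 b=-85/222 c=31/37 d=-325/1998
  seg 2: a=4 b=28/111 c=-139/222 d=139/1998
S(7/2) = 1635/592

Δ: Δ0=-3/2, Δ1=2/3, Δ2=-1
row 1: diag=10, rhs=13; c'=3/10, d'=13/10
row 2: denom=12−3·3/10=111/10; d'=(-10−3·13/10)/(111/10)=-139/111
back: M2=-139/111
back: M1=13/10−3/10·-139/111=62/37
M: M0=0, M1=62/37, M2=-139/111, M3=0
seg 0: a=5, c=M0/2=0, d=(M1−M0)/(6·2)=31/222, b=Δ0−h0·(2M0+M1)/6=-457/222
seg 1: a=2, c=M1/2=31/37, d=(M2−M1)/(6·3)=-325/1998, b=Δ1−h1·(2M1+M2)/6=-85/222
seg 2: a=4, c=M2/2=-139/222, d=(M3−M2)/(6·3)=139/1998, b=Δ2−h2·(2M2+M3)/6=28/111
t_q=7/2 → seg 1, τ=3/2; S=2+-85/222·τ+31/37·τ²+-325/1998·τ³=1635/592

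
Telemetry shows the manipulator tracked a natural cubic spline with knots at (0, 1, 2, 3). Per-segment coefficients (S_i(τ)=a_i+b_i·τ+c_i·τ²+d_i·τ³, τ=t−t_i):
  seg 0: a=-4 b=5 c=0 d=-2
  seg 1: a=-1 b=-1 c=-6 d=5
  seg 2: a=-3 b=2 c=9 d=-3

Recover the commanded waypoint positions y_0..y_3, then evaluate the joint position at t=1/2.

y_0=-4 y_1=-1 y_2=-3 y_3=5
S(1/2) = -7/4

y_0 = S_0(0) = a_0 = -4
y_1 = S_1(0) = a_1 = -1
y_2 = S_2(0) = a_2 = -3
y_3 = S_2(1) = 5
t_q=1/2 is in segment 0 (τ=1/2); S_0(τ)=-7/4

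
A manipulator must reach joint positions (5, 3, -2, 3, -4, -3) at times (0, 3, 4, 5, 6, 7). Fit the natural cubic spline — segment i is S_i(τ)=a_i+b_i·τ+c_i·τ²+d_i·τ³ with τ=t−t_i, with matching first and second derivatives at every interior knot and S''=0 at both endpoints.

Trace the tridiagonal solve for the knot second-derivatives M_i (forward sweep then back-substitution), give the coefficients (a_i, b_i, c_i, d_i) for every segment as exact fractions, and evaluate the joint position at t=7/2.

Δ: Δ0=-2/3, Δ1=-5, Δ2=5, Δ3=-7, Δ4=1
row 1: diag=8, rhs=-26; c'=1/8, d'=-13/4
row 2: denom=4−1·1/8=31/8; d'=(60−1·-13/4)/(31/8)=506/31
row 3: denom=4−1·8/31=116/31; d'=(-72−1·506/31)/(116/31)=-1369/58
row 4: denom=4−1·31/116=433/116; d'=(48−1·-1369/58)/(433/116)=8306/433
back: M4=8306/433
back: M3=-1369/58−31/116·8306/433=-12440/433
back: M2=506/31−8/31·-12440/433=10278/433
back: M1=-13/4−1/8·10278/433=-2692/433
M: M0=0, M1=-2692/433, M2=10278/433, M3=-12440/433, M4=8306/433, M5=0
seg 0: a=5, c=M0/2=0, d=(M1−M0)/(6·3)=-1346/3897, b=Δ0−h0·(2M0+M1)/6=3172/1299
seg 1: a=3, c=M1/2=-1346/433, d=(M2−M1)/(6·1)=6485/1299, b=Δ1−h1·(2M1+M2)/6=-8942/1299
seg 2: a=-2, c=M2/2=5139/433, d=(M3−M2)/(6·1)=-11359/1299, b=Δ2−h2·(2M2+M3)/6=2437/1299
seg 3: a=3, c=M3/2=-6220/433, d=(M4−M3)/(6·1)=10373/1299, b=Δ3−h3·(2M3+M4)/6=-806/1299
seg 4: a=-4, c=M4/2=4153/433, d=(M5−M4)/(6·1)=-4153/1299, b=Δ4−h4·(2M4+M5)/6=-7007/1299
t_q=7/2 → seg 1, τ=1/2; S=3+-8942/1299·τ+-1346/433·τ²+6485/1299·τ³=-2061/3464

  seg 0: a=5 b=3172/1299 c=0 d=-1346/3897
  seg 1: a=3 b=-8942/1299 c=-1346/433 d=6485/1299
  seg 2: a=-2 b=2437/1299 c=5139/433 d=-11359/1299
  seg 3: a=3 b=-806/1299 c=-6220/433 d=10373/1299
  seg 4: a=-4 b=-7007/1299 c=4153/433 d=-4153/1299
S(7/2) = -2061/3464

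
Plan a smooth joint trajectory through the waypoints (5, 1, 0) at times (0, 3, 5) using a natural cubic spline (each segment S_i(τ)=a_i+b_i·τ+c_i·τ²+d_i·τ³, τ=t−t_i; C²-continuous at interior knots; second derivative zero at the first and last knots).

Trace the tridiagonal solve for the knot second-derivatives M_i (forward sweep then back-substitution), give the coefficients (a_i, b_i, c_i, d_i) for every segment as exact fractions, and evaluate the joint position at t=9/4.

  seg 0: a=5 b=-19/12 c=0 d=1/36
  seg 1: a=1 b=-5/6 c=1/4 d=-1/24
S(9/4) = 449/256

Δ: Δ0=-4/3, Δ1=-1/2
row 1: diag=10, rhs=5; c'=1/5, d'=1/2
back: M1=1/2
M: M0=0, M1=1/2, M2=0
seg 0: a=5, c=M0/2=0, d=(M1−M0)/(6·3)=1/36, b=Δ0−h0·(2M0+M1)/6=-19/12
seg 1: a=1, c=M1/2=1/4, d=(M2−M1)/(6·2)=-1/24, b=Δ1−h1·(2M1+M2)/6=-5/6
t_q=9/4 → seg 0, τ=9/4; S=5+-19/12·τ+0·τ²+1/36·τ³=449/256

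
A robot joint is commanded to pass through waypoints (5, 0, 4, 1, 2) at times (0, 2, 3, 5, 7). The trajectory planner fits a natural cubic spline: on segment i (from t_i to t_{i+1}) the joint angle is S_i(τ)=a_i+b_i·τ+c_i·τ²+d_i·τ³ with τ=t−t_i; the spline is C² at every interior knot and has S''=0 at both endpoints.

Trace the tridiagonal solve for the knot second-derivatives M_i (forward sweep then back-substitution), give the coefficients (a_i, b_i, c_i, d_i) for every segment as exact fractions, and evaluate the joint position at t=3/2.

Δ: Δ0=-5/2, Δ1=4, Δ2=-3/2, Δ3=1/2
row 1: diag=6, rhs=39; c'=1/6, d'=13/2
row 2: denom=6−1·1/6=35/6; d'=(-33−1·13/2)/(35/6)=-237/35
row 3: denom=8−2·12/35=256/35; d'=(12−2·-237/35)/(256/35)=447/128
back: M3=447/128
back: M2=-237/35−12/35·447/128=-255/32
back: M1=13/2−1/6·-255/32=501/64
M: M0=0, M1=501/64, M2=-255/32, M3=447/128, M4=0
seg 0: a=5, c=M0/2=0, d=(M1−M0)/(6·2)=167/256, b=Δ0−h0·(2M0+M1)/6=-327/64
seg 1: a=0, c=M1/2=501/128, d=(M2−M1)/(6·1)=-337/128, b=Δ1−h1·(2M1+M2)/6=87/32
seg 2: a=4, c=M2/2=-255/64, d=(M3−M2)/(6·2)=489/512, b=Δ2−h2·(2M2+M3)/6=339/128
seg 3: a=1, c=M3/2=447/256, d=(M4−M3)/(6·2)=-149/512, b=Δ3−h3·(2M3+M4)/6=-117/64
t_q=3/2 → seg 0, τ=3/2; S=5+-327/64·τ+0·τ²+167/256·τ³=-947/2048

  seg 0: a=5 b=-327/64 c=0 d=167/256
  seg 1: a=0 b=87/32 c=501/128 d=-337/128
  seg 2: a=4 b=339/128 c=-255/64 d=489/512
  seg 3: a=1 b=-117/64 c=447/256 d=-149/512
S(3/2) = -947/2048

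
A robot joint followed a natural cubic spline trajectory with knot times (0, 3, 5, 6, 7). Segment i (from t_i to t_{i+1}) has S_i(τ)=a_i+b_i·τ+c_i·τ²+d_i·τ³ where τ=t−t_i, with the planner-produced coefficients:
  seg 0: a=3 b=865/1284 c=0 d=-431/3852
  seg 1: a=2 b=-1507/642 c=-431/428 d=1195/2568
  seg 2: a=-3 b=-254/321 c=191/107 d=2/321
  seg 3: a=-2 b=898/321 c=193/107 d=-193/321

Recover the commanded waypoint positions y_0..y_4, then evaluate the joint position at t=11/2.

y_0 = S_0(0) = a_0 = 3
y_1 = S_1(0) = a_1 = 2
y_2 = S_2(0) = a_2 = -3
y_3 = S_3(0) = a_3 = -2
y_4 = S_3(1) = 2
t_q=11/2 is in segment 2 (τ=1/2); S_2(τ)=-631/214

y_0=3 y_1=2 y_2=-3 y_3=-2 y_4=2
S(11/2) = -631/214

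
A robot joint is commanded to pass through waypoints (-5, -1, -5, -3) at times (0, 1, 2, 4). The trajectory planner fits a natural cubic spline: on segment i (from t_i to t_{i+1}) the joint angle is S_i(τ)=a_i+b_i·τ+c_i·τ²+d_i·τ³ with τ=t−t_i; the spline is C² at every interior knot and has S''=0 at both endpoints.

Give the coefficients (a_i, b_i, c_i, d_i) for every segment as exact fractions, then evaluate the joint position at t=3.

Δ: Δ0=4, Δ1=-4, Δ2=1
row 1: diag=4, rhs=-48; c'=1/4, d'=-12
row 2: denom=6−1·1/4=23/4; d'=(30−1·-12)/(23/4)=168/23
back: M2=168/23
back: M1=-12−1/4·168/23=-318/23
M: M0=0, M1=-318/23, M2=168/23, M3=0
seg 0: a=-5, c=M0/2=0, d=(M1−M0)/(6·1)=-53/23, b=Δ0−h0·(2M0+M1)/6=145/23
seg 1: a=-1, c=M1/2=-159/23, d=(M2−M1)/(6·1)=81/23, b=Δ1−h1·(2M1+M2)/6=-14/23
seg 2: a=-5, c=M2/2=84/23, d=(M3−M2)/(6·2)=-14/23, b=Δ2−h2·(2M2+M3)/6=-89/23
t_q=3 → seg 2, τ=1; S=-5+-89/23·τ+84/23·τ²+-14/23·τ³=-134/23

  seg 0: a=-5 b=145/23 c=0 d=-53/23
  seg 1: a=-1 b=-14/23 c=-159/23 d=81/23
  seg 2: a=-5 b=-89/23 c=84/23 d=-14/23
S(3) = -134/23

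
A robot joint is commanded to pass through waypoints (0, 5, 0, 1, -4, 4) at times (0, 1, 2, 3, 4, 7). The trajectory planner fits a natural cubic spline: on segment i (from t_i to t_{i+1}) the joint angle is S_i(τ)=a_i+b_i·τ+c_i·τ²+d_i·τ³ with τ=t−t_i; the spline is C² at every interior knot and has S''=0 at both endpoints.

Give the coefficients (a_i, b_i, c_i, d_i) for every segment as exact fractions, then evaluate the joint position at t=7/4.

  seg 0: a=0 b=10700/1299 c=0 d=-4205/1299
  seg 1: a=5 b=-1915/1299 c=-4205/433 d=8035/1299
  seg 2: a=0 b=-3040/1299 c=3830/433 d=-7151/1299
  seg 3: a=1 b=-1513/1299 c=-3321/433 d=4981/1299
  seg 4: a=-4 b=-6496/1299 c=1660/433 d=-1660/3897
S(7/4) = 28855/27712

Δ: Δ0=5, Δ1=-5, Δ2=1, Δ3=-5, Δ4=8/3
row 1: diag=4, rhs=-60; c'=1/4, d'=-15
row 2: denom=4−1·1/4=15/4; d'=(36−1·-15)/(15/4)=68/5
row 3: denom=4−1·4/15=56/15; d'=(-36−1·68/5)/(56/15)=-93/7
row 4: denom=8−1·15/56=433/56; d'=(46−1·-93/7)/(433/56)=3320/433
back: M4=3320/433
back: M3=-93/7−15/56·3320/433=-6642/433
back: M2=68/5−4/15·-6642/433=7660/433
back: M1=-15−1/4·7660/433=-8410/433
M: M0=0, M1=-8410/433, M2=7660/433, M3=-6642/433, M4=3320/433, M5=0
seg 0: a=0, c=M0/2=0, d=(M1−M0)/(6·1)=-4205/1299, b=Δ0−h0·(2M0+M1)/6=10700/1299
seg 1: a=5, c=M1/2=-4205/433, d=(M2−M1)/(6·1)=8035/1299, b=Δ1−h1·(2M1+M2)/6=-1915/1299
seg 2: a=0, c=M2/2=3830/433, d=(M3−M2)/(6·1)=-7151/1299, b=Δ2−h2·(2M2+M3)/6=-3040/1299
seg 3: a=1, c=M3/2=-3321/433, d=(M4−M3)/(6·1)=4981/1299, b=Δ3−h3·(2M3+M4)/6=-1513/1299
seg 4: a=-4, c=M4/2=1660/433, d=(M5−M4)/(6·3)=-1660/3897, b=Δ4−h4·(2M4+M5)/6=-6496/1299
t_q=7/4 → seg 1, τ=3/4; S=5+-1915/1299·τ+-4205/433·τ²+8035/1299·τ³=28855/27712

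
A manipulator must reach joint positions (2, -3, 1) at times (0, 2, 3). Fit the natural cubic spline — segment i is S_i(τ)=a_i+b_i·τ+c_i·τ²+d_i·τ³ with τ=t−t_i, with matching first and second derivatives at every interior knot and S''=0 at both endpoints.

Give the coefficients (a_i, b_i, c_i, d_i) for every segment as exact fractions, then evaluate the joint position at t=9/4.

Δ: Δ0=-5/2, Δ1=4
row 1: diag=6, rhs=39; c'=1/6, d'=13/2
back: M1=13/2
M: M0=0, M1=13/2, M2=0
seg 0: a=2, c=M0/2=0, d=(M1−M0)/(6·2)=13/24, b=Δ0−h0·(2M0+M1)/6=-14/3
seg 1: a=-3, c=M1/2=13/4, d=(M2−M1)/(6·1)=-13/12, b=Δ1−h1·(2M1+M2)/6=11/6
t_q=9/4 → seg 1, τ=1/4; S=-3+11/6·τ+13/4·τ²+-13/12·τ³=-603/256

  seg 0: a=2 b=-14/3 c=0 d=13/24
  seg 1: a=-3 b=11/6 c=13/4 d=-13/12
S(9/4) = -603/256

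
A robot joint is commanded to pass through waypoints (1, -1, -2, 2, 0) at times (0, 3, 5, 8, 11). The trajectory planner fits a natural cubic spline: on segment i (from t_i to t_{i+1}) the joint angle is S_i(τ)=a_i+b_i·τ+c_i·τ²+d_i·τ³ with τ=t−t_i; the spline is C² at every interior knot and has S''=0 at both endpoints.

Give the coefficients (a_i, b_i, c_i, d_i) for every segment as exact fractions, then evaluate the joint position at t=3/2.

  seg 0: a=1 b=-397/708 c=0 d=-25/2124
  seg 1: a=-1 b=-311/354 c=-25/236 d=209/1416
  seg 2: a=-2 b=83/177 c=46/59 d=-29/177
  seg 3: a=2 b=128/177 c=-41/59 d=41/531
S(3/2) = 225/1888

Δ: Δ0=-2/3, Δ1=-1/2, Δ2=4/3, Δ3=-2/3
row 1: diag=10, rhs=1; c'=1/5, d'=1/10
row 2: denom=10−2·1/5=48/5; d'=(11−2·1/10)/(48/5)=9/8
row 3: denom=12−3·5/16=177/16; d'=(-12−3·9/8)/(177/16)=-82/59
back: M3=-82/59
back: M2=9/8−5/16·-82/59=92/59
back: M1=1/10−1/5·92/59=-25/118
M: M0=0, M1=-25/118, M2=92/59, M3=-82/59, M4=0
seg 0: a=1, c=M0/2=0, d=(M1−M0)/(6·3)=-25/2124, b=Δ0−h0·(2M0+M1)/6=-397/708
seg 1: a=-1, c=M1/2=-25/236, d=(M2−M1)/(6·2)=209/1416, b=Δ1−h1·(2M1+M2)/6=-311/354
seg 2: a=-2, c=M2/2=46/59, d=(M3−M2)/(6·3)=-29/177, b=Δ2−h2·(2M2+M3)/6=83/177
seg 3: a=2, c=M3/2=-41/59, d=(M4−M3)/(6·3)=41/531, b=Δ3−h3·(2M3+M4)/6=128/177
t_q=3/2 → seg 0, τ=3/2; S=1+-397/708·τ+0·τ²+-25/2124·τ³=225/1888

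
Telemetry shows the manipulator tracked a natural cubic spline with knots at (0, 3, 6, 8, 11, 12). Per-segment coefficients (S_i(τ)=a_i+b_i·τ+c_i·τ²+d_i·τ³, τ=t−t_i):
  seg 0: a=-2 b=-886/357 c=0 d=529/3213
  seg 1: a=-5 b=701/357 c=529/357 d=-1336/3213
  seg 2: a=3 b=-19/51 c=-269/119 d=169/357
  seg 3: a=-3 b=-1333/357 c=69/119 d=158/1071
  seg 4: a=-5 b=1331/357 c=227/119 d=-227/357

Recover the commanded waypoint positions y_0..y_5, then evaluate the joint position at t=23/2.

y_0 = S_0(0) = a_0 = -2
y_1 = S_1(0) = a_1 = -5
y_2 = S_2(0) = a_2 = 3
y_3 = S_3(0) = a_3 = -3
y_4 = S_4(0) = a_4 = -5
y_5 = S_4(1) = 0
t_q=23/2 is in segment 4 (τ=1/2); S_4(τ)=-2607/952

y_0=-2 y_1=-5 y_2=3 y_3=-3 y_4=-5 y_5=0
S(23/2) = -2607/952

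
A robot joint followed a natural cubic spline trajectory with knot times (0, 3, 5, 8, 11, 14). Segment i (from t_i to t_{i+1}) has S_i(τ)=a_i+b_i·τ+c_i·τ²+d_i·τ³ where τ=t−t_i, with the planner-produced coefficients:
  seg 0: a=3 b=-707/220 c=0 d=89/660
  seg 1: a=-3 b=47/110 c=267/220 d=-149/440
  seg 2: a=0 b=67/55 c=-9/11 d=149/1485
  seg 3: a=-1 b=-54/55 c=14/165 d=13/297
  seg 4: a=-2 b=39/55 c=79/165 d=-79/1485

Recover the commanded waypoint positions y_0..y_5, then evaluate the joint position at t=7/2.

y_0=3 y_1=-3 y_2=0 y_3=-1 y_4=-2 y_5=3
S(7/2) = -8889/3520

y_0 = S_0(0) = a_0 = 3
y_1 = S_1(0) = a_1 = -3
y_2 = S_2(0) = a_2 = 0
y_3 = S_3(0) = a_3 = -1
y_4 = S_4(0) = a_4 = -2
y_5 = S_4(3) = 3
t_q=7/2 is in segment 1 (τ=1/2); S_1(τ)=-8889/3520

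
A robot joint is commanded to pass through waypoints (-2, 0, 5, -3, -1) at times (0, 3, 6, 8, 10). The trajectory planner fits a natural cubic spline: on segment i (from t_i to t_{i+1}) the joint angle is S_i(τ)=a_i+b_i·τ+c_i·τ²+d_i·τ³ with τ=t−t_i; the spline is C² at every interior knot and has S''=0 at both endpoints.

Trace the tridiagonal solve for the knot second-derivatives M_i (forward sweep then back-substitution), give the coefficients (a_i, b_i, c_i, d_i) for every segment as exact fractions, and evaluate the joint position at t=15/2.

  seg 0: a=-2 b=-83/420 c=0 d=121/1260
  seg 1: a=0 b=503/210 c=121/140 d=-31/84
  seg 2: a=5 b=-143/60 c=-86/35 d=277/336
  seg 3: a=-3 b=-487/210 c=697/280 d=-697/1680
S(15/2) = -5919/4480

Δ: Δ0=2/3, Δ1=5/3, Δ2=-4, Δ3=1
row 1: diag=12, rhs=6; c'=1/4, d'=1/2
row 2: denom=10−3·1/4=37/4; d'=(-34−3·1/2)/(37/4)=-142/37
row 3: denom=8−2·8/37=280/37; d'=(30−2·-142/37)/(280/37)=697/140
back: M3=697/140
back: M2=-142/37−8/37·697/140=-172/35
back: M1=1/2−1/4·-172/35=121/70
M: M0=0, M1=121/70, M2=-172/35, M3=697/140, M4=0
seg 0: a=-2, c=M0/2=0, d=(M1−M0)/(6·3)=121/1260, b=Δ0−h0·(2M0+M1)/6=-83/420
seg 1: a=0, c=M1/2=121/140, d=(M2−M1)/(6·3)=-31/84, b=Δ1−h1·(2M1+M2)/6=503/210
seg 2: a=5, c=M2/2=-86/35, d=(M3−M2)/(6·2)=277/336, b=Δ2−h2·(2M2+M3)/6=-143/60
seg 3: a=-3, c=M3/2=697/280, d=(M4−M3)/(6·2)=-697/1680, b=Δ3−h3·(2M3+M4)/6=-487/210
t_q=15/2 → seg 2, τ=3/2; S=5+-143/60·τ+-86/35·τ²+277/336·τ³=-5919/4480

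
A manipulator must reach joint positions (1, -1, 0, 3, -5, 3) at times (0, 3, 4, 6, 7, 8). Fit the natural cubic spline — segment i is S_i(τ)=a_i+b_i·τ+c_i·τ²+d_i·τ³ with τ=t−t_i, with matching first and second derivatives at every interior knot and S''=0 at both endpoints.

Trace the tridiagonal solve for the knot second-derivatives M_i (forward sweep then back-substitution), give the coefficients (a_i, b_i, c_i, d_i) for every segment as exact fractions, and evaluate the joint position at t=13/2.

  seg 0: a=1 b=-5321/5718 c=0 d=503/17154
  seg 1: a=-1 b=-397/2859 c=503/1906 d=5003/5718
  seg 2: a=0 b=17233/5718 c=2753/953 d=-10423/5718
  seg 3: a=3 b=-41771/5718 c=-7670/953 d=42047/5718
  seg 4: a=-5 b=-3835/2859 c=26707/1906 d=-26707/5718
S(13/2) = -26615/15248

Δ: Δ0=-2/3, Δ1=1, Δ2=3/2, Δ3=-8, Δ4=8
row 1: diag=8, rhs=10; c'=1/8, d'=5/4
row 2: denom=6−1·1/8=47/8; d'=(3−1·5/4)/(47/8)=14/47
row 3: denom=6−2·16/47=250/47; d'=(-57−2·14/47)/(250/47)=-2707/250
row 4: denom=4−1·47/250=953/250; d'=(96−1·-2707/250)/(953/250)=26707/953
back: M4=26707/953
back: M3=-2707/250−47/250·26707/953=-15340/953
back: M2=14/47−16/47·-15340/953=5506/953
back: M1=5/4−1/8·5506/953=503/953
M: M0=0, M1=503/953, M2=5506/953, M3=-15340/953, M4=26707/953, M5=0
seg 0: a=1, c=M0/2=0, d=(M1−M0)/(6·3)=503/17154, b=Δ0−h0·(2M0+M1)/6=-5321/5718
seg 1: a=-1, c=M1/2=503/1906, d=(M2−M1)/(6·1)=5003/5718, b=Δ1−h1·(2M1+M2)/6=-397/2859
seg 2: a=0, c=M2/2=2753/953, d=(M3−M2)/(6·2)=-10423/5718, b=Δ2−h2·(2M2+M3)/6=17233/5718
seg 3: a=3, c=M3/2=-7670/953, d=(M4−M3)/(6·1)=42047/5718, b=Δ3−h3·(2M3+M4)/6=-41771/5718
seg 4: a=-5, c=M4/2=26707/1906, d=(M5−M4)/(6·1)=-26707/5718, b=Δ4−h4·(2M4+M5)/6=-3835/2859
t_q=13/2 → seg 3, τ=1/2; S=3+-41771/5718·τ+-7670/953·τ²+42047/5718·τ³=-26615/15248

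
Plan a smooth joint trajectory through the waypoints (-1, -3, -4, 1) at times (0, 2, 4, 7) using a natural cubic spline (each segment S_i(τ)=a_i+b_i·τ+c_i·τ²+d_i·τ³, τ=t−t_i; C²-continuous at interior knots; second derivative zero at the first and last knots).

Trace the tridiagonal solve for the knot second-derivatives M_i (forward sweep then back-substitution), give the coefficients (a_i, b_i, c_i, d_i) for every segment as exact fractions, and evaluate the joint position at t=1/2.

Δ: Δ0=-1, Δ1=-1/2, Δ2=5/3
row 1: diag=8, rhs=3; c'=1/4, d'=3/8
row 2: denom=10−2·1/4=19/2; d'=(13−2·3/8)/(19/2)=49/38
back: M2=49/38
back: M1=3/8−1/4·49/38=1/19
M: M0=0, M1=1/19, M2=49/38, M3=0
seg 0: a=-1, c=M0/2=0, d=(M1−M0)/(6·2)=1/228, b=Δ0−h0·(2M0+M1)/6=-58/57
seg 1: a=-3, c=M1/2=1/38, d=(M2−M1)/(6·2)=47/456, b=Δ1−h1·(2M1+M2)/6=-55/57
seg 2: a=-4, c=M2/2=49/76, d=(M3−M2)/(6·3)=-49/684, b=Δ2−h2·(2M2+M3)/6=43/114
t_q=1/2 → seg 0, τ=1/2; S=-1+-58/57·τ+0·τ²+1/228·τ³=-917/608

  seg 0: a=-1 b=-58/57 c=0 d=1/228
  seg 1: a=-3 b=-55/57 c=1/38 d=47/456
  seg 2: a=-4 b=43/114 c=49/76 d=-49/684
S(1/2) = -917/608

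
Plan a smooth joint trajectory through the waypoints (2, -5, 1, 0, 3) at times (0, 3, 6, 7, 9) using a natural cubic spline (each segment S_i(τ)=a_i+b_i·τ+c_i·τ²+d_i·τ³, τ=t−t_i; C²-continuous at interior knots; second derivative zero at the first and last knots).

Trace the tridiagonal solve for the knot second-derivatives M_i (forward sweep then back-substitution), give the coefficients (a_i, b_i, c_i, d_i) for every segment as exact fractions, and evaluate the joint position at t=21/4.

  seg 0: a=2 b=-3971/1020 c=0 d=1591/9180
  seg 1: a=-5 b=401/510 c=1591/1020 d=-707/1836
  seg 2: a=1 b=-257/1020 c=-162/85 d=1181/1020
  seg 3: a=0 b=-301/510 c=533/340 d=-533/2040
S(21/4) = 6079/21760

Δ: Δ0=-7/3, Δ1=2, Δ2=-1, Δ3=3/2
row 1: diag=12, rhs=26; c'=1/4, d'=13/6
row 2: denom=8−3·1/4=29/4; d'=(-18−3·13/6)/(29/4)=-98/29
row 3: denom=6−1·4/29=170/29; d'=(15−1·-98/29)/(170/29)=533/170
back: M3=533/170
back: M2=-98/29−4/29·533/170=-324/85
back: M1=13/6−1/4·-324/85=1591/510
M: M0=0, M1=1591/510, M2=-324/85, M3=533/170, M4=0
seg 0: a=2, c=M0/2=0, d=(M1−M0)/(6·3)=1591/9180, b=Δ0−h0·(2M0+M1)/6=-3971/1020
seg 1: a=-5, c=M1/2=1591/1020, d=(M2−M1)/(6·3)=-707/1836, b=Δ1−h1·(2M1+M2)/6=401/510
seg 2: a=1, c=M2/2=-162/85, d=(M3−M2)/(6·1)=1181/1020, b=Δ2−h2·(2M2+M3)/6=-257/1020
seg 3: a=0, c=M3/2=533/340, d=(M4−M3)/(6·2)=-533/2040, b=Δ3−h3·(2M3+M4)/6=-301/510
t_q=21/4 → seg 1, τ=9/4; S=-5+401/510·τ+1591/1020·τ²+-707/1836·τ³=6079/21760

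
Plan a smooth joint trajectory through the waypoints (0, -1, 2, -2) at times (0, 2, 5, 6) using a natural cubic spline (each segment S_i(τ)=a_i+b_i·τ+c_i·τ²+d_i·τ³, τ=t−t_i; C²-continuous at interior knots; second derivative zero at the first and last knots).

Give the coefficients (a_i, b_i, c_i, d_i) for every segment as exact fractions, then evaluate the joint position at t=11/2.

  seg 0: a=0 b=-179/142 c=0 d=27/142
  seg 1: a=-1 b=145/142 c=81/71 d=-163/426
  seg 2: a=2 b=-175/71 c=-327/142 d=109/142
S(11/2) = 327/1136

Δ: Δ0=-1/2, Δ1=1, Δ2=-4
row 1: diag=10, rhs=9; c'=3/10, d'=9/10
row 2: denom=8−3·3/10=71/10; d'=(-30−3·9/10)/(71/10)=-327/71
back: M2=-327/71
back: M1=9/10−3/10·-327/71=162/71
M: M0=0, M1=162/71, M2=-327/71, M3=0
seg 0: a=0, c=M0/2=0, d=(M1−M0)/(6·2)=27/142, b=Δ0−h0·(2M0+M1)/6=-179/142
seg 1: a=-1, c=M1/2=81/71, d=(M2−M1)/(6·3)=-163/426, b=Δ1−h1·(2M1+M2)/6=145/142
seg 2: a=2, c=M2/2=-327/142, d=(M3−M2)/(6·1)=109/142, b=Δ2−h2·(2M2+M3)/6=-175/71
t_q=11/2 → seg 2, τ=1/2; S=2+-175/71·τ+-327/142·τ²+109/142·τ³=327/1136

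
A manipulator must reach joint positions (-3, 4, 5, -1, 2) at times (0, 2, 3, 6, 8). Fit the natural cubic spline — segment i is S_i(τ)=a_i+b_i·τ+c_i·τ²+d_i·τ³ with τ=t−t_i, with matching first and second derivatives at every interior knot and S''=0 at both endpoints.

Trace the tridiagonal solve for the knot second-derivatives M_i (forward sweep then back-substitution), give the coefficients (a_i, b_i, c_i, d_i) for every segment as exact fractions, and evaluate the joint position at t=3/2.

  seg 0: a=-3 b=865/208 c=0 d=-137/832
  seg 1: a=4 b=227/104 c=-411/416 d=-81/416
  seg 2: a=5 b=-157/416 c=-327/208 d=11/32
  seg 3: a=-1 b=-55/104 c=633/416 d=-211/832
S(3/2) = 17853/6656

Δ: Δ0=7/2, Δ1=1, Δ2=-2, Δ3=3/2
row 1: diag=6, rhs=-15; c'=1/6, d'=-5/2
row 2: denom=8−1·1/6=47/6; d'=(-18−1·-5/2)/(47/6)=-93/47
row 3: denom=10−3·18/47=416/47; d'=(21−3·-93/47)/(416/47)=633/208
back: M3=633/208
back: M2=-93/47−18/47·633/208=-327/104
back: M1=-5/2−1/6·-327/104=-411/208
M: M0=0, M1=-411/208, M2=-327/104, M3=633/208, M4=0
seg 0: a=-3, c=M0/2=0, d=(M1−M0)/(6·2)=-137/832, b=Δ0−h0·(2M0+M1)/6=865/208
seg 1: a=4, c=M1/2=-411/416, d=(M2−M1)/(6·1)=-81/416, b=Δ1−h1·(2M1+M2)/6=227/104
seg 2: a=5, c=M2/2=-327/208, d=(M3−M2)/(6·3)=11/32, b=Δ2−h2·(2M2+M3)/6=-157/416
seg 3: a=-1, c=M3/2=633/416, d=(M4−M3)/(6·2)=-211/832, b=Δ3−h3·(2M3+M4)/6=-55/104
t_q=3/2 → seg 0, τ=3/2; S=-3+865/208·τ+0·τ²+-137/832·τ³=17853/6656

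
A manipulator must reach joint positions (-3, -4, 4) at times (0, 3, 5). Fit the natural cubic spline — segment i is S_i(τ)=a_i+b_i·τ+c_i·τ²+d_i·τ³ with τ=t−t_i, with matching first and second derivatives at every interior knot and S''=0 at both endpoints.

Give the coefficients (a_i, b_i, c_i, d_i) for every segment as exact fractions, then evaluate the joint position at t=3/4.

Δ: Δ0=-1/3, Δ1=4
row 1: diag=10, rhs=26; c'=1/5, d'=13/5
back: M1=13/5
M: M0=0, M1=13/5, M2=0
seg 0: a=-3, c=M0/2=0, d=(M1−M0)/(6·3)=13/90, b=Δ0−h0·(2M0+M1)/6=-49/30
seg 1: a=-4, c=M1/2=13/10, d=(M2−M1)/(6·2)=-13/60, b=Δ1−h1·(2M1+M2)/6=34/15
t_q=3/4 → seg 0, τ=3/4; S=-3+-49/30·τ+0·τ²+13/90·τ³=-533/128

  seg 0: a=-3 b=-49/30 c=0 d=13/90
  seg 1: a=-4 b=34/15 c=13/10 d=-13/60
S(3/4) = -533/128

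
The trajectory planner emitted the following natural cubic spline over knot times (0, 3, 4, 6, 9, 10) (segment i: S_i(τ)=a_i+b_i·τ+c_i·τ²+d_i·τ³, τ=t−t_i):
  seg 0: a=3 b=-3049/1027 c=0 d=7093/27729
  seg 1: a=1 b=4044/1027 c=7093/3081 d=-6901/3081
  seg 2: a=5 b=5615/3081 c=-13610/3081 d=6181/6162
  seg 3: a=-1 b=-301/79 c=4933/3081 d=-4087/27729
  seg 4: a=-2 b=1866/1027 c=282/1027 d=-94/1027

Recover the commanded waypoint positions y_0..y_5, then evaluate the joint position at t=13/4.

y_0=3 y_1=1 y_2=5 y_3=-1 y_4=-2 y_5=0
S(13/4) = 137589/65728

y_0 = S_0(0) = a_0 = 3
y_1 = S_1(0) = a_1 = 1
y_2 = S_2(0) = a_2 = 5
y_3 = S_3(0) = a_3 = -1
y_4 = S_4(0) = a_4 = -2
y_5 = S_4(1) = 0
t_q=13/4 is in segment 1 (τ=1/4); S_1(τ)=137589/65728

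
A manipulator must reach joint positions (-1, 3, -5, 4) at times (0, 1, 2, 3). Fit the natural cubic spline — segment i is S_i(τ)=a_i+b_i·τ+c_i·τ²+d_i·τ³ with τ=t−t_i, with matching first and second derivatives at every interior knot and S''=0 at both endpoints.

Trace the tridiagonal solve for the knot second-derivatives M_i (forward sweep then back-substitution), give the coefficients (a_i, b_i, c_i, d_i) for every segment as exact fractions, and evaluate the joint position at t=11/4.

  seg 0: a=-1 b=25/3 c=0 d=-13/3
  seg 1: a=3 b=-14/3 c=-13 d=29/3
  seg 2: a=-5 b=-5/3 c=16 d=-16/3
S(11/4) = 1/2

Δ: Δ0=4, Δ1=-8, Δ2=9
row 1: diag=4, rhs=-72; c'=1/4, d'=-18
row 2: denom=4−1·1/4=15/4; d'=(102−1·-18)/(15/4)=32
back: M2=32
back: M1=-18−1/4·32=-26
M: M0=0, M1=-26, M2=32, M3=0
seg 0: a=-1, c=M0/2=0, d=(M1−M0)/(6·1)=-13/3, b=Δ0−h0·(2M0+M1)/6=25/3
seg 1: a=3, c=M1/2=-13, d=(M2−M1)/(6·1)=29/3, b=Δ1−h1·(2M1+M2)/6=-14/3
seg 2: a=-5, c=M2/2=16, d=(M3−M2)/(6·1)=-16/3, b=Δ2−h2·(2M2+M3)/6=-5/3
t_q=11/4 → seg 2, τ=3/4; S=-5+-5/3·τ+16·τ²+-16/3·τ³=1/2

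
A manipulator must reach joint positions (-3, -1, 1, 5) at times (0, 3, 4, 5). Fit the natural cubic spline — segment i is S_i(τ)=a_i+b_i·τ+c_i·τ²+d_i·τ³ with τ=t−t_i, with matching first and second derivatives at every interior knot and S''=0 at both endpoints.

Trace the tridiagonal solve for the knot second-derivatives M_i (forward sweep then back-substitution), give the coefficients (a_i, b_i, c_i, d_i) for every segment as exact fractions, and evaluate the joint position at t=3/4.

Δ: Δ0=2/3, Δ1=2, Δ2=4
row 1: diag=8, rhs=8; c'=1/8, d'=1
row 2: denom=4−1·1/8=31/8; d'=(12−1·1)/(31/8)=88/31
back: M2=88/31
back: M1=1−1/8·88/31=20/31
M: M0=0, M1=20/31, M2=88/31, M3=0
seg 0: a=-3, c=M0/2=0, d=(M1−M0)/(6·3)=10/279, b=Δ0−h0·(2M0+M1)/6=32/93
seg 1: a=-1, c=M1/2=10/31, d=(M2−M1)/(6·1)=34/93, b=Δ1−h1·(2M1+M2)/6=122/93
seg 2: a=1, c=M2/2=44/31, d=(M3−M2)/(6·1)=-44/93, b=Δ2−h2·(2M2+M3)/6=284/93
t_q=3/4 → seg 0, τ=3/4; S=-3+32/93·τ+0·τ²+10/279·τ³=-2705/992

  seg 0: a=-3 b=32/93 c=0 d=10/279
  seg 1: a=-1 b=122/93 c=10/31 d=34/93
  seg 2: a=1 b=284/93 c=44/31 d=-44/93
S(3/4) = -2705/992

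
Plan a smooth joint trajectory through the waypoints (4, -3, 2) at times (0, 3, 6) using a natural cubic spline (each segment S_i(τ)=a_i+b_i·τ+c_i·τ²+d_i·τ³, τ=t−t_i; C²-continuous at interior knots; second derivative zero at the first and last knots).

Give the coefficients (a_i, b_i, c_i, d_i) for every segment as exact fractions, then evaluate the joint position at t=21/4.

Δ: Δ0=-7/3, Δ1=5/3
row 1: diag=12, rhs=24; c'=1/4, d'=2
back: M1=2
M: M0=0, M1=2, M2=0
seg 0: a=4, c=M0/2=0, d=(M1−M0)/(6·3)=1/9, b=Δ0−h0·(2M0+M1)/6=-10/3
seg 1: a=-3, c=M1/2=1, d=(M2−M1)/(6·3)=-1/9, b=Δ1−h1·(2M1+M2)/6=-1/3
t_q=21/4 → seg 1, τ=9/4; S=-3+-1/3·τ+1·τ²+-1/9·τ³=3/64

  seg 0: a=4 b=-10/3 c=0 d=1/9
  seg 1: a=-3 b=-1/3 c=1 d=-1/9
S(21/4) = 3/64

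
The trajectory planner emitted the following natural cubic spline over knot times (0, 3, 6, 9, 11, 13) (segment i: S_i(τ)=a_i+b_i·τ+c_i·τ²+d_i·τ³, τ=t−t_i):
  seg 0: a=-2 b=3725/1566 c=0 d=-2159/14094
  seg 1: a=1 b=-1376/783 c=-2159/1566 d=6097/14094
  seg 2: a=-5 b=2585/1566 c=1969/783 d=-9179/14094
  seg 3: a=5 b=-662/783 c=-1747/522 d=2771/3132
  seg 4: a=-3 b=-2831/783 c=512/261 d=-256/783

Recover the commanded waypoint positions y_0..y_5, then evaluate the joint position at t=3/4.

y_0 = S_0(0) = a_0 = -2
y_1 = S_1(0) = a_1 = 1
y_2 = S_2(0) = a_2 = -5
y_3 = S_3(0) = a_3 = 5
y_4 = S_4(0) = a_4 = -3
y_5 = S_4(2) = -5
t_q=3/4 is in segment 0 (τ=3/4); S_0(τ)=-3125/11136

y_0=-2 y_1=1 y_2=-5 y_3=5 y_4=-3 y_5=-5
S(3/4) = -3125/11136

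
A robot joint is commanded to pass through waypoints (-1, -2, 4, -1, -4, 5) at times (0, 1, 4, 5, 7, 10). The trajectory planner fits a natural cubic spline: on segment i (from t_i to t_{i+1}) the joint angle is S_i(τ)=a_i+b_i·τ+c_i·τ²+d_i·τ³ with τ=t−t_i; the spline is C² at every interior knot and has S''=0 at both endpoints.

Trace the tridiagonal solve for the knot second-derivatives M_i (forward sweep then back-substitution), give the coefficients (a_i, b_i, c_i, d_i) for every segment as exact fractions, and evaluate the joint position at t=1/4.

Δ: Δ0=-1, Δ1=2, Δ2=-5, Δ3=-3/2, Δ4=3
row 1: diag=8, rhs=18; c'=3/8, d'=9/4
row 2: denom=8−3·3/8=55/8; d'=(-42−3·9/4)/(55/8)=-78/11
row 3: denom=6−1·8/55=322/55; d'=(21−1·-78/11)/(322/55)=1545/322
row 4: denom=10−2·55/161=1500/161; d'=(27−2·1545/322)/(1500/161)=467/250
back: M4=467/250
back: M3=1545/322−55/161·467/250=104/25
back: M2=-78/11−8/55·104/25=-962/125
back: M1=9/4−3/8·-962/125=642/125
M: M0=0, M1=642/125, M2=-962/125, M3=104/25, M4=467/250, M5=0
seg 0: a=-1, c=M0/2=0, d=(M1−M0)/(6·1)=107/125, b=Δ0−h0·(2M0+M1)/6=-232/125
seg 1: a=-2, c=M1/2=321/125, d=(M2−M1)/(6·3)=-802/1125, b=Δ1−h1·(2M1+M2)/6=89/125
seg 2: a=4, c=M2/2=-481/125, d=(M3−M2)/(6·1)=247/125, b=Δ2−h2·(2M2+M3)/6=-391/125
seg 3: a=-1, c=M3/2=52/25, d=(M4−M3)/(6·2)=-191/1000, b=Δ3−h3·(2M3+M4)/6=-612/125
seg 4: a=-4, c=M4/2=467/500, d=(M5−M4)/(6·3)=-467/4500, b=Δ4−h4·(2M4+M5)/6=283/250
t_q=1/4 → seg 0, τ=1/4; S=-1+-232/125·τ+0·τ²+107/125·τ³=-2321/1600

  seg 0: a=-1 b=-232/125 c=0 d=107/125
  seg 1: a=-2 b=89/125 c=321/125 d=-802/1125
  seg 2: a=4 b=-391/125 c=-481/125 d=247/125
  seg 3: a=-1 b=-612/125 c=52/25 d=-191/1000
  seg 4: a=-4 b=283/250 c=467/500 d=-467/4500
S(1/4) = -2321/1600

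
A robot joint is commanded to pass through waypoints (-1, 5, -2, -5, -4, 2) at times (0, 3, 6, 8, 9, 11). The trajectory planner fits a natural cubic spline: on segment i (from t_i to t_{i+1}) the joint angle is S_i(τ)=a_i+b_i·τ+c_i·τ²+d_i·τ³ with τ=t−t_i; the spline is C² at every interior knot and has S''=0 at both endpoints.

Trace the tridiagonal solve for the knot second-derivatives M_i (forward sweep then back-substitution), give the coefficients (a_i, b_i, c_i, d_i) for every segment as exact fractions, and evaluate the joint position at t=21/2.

Δ: Δ0=2, Δ1=-7/3, Δ2=-3/2, Δ3=1, Δ4=3
row 1: diag=12, rhs=-26; c'=1/4, d'=-13/6
row 2: denom=10−3·1/4=37/4; d'=(5−3·-13/6)/(37/4)=46/37
row 3: denom=6−2·8/37=206/37; d'=(15−2·46/37)/(206/37)=463/206
row 4: denom=6−1·37/206=1199/206; d'=(12−1·463/206)/(1199/206)=2009/1199
back: M4=2009/1199
back: M3=463/206−37/206·2009/1199=2334/1199
back: M2=46/37−8/37·2334/1199=986/1199
back: M1=-13/6−1/4·986/1199=-8533/3597
M: M0=0, M1=-8533/3597, M2=986/1199, M3=2334/1199, M4=2009/1199, M5=0
seg 0: a=-1, c=M0/2=0, d=(M1−M0)/(6·3)=-8533/64746, b=Δ0−h0·(2M0+M1)/6=22921/7194
seg 1: a=5, c=M1/2=-8533/7194, d=(M2−M1)/(6·3)=11491/64746, b=Δ1−h1·(2M1+M2)/6=-1339/3597
seg 2: a=-2, c=M2/2=493/1199, d=(M3−M2)/(6·2)=337/3597, b=Δ2−h2·(2M2+M3)/6=-19403/7194
seg 3: a=-5, c=M3/2=1167/1199, d=(M4−M3)/(6·1)=-325/7194, b=Δ3−h3·(2M3+M4)/6=47/654
seg 4: a=-4, c=M4/2=2009/2398, d=(M5−M4)/(6·2)=-2009/14388, b=Δ4−h4·(2M4+M5)/6=6773/3597
t_q=21/2 → seg 4, τ=3/2; S=-4+6773/3597·τ+2009/2398·τ²+-2009/14388·τ³=9139/38368

  seg 0: a=-1 b=22921/7194 c=0 d=-8533/64746
  seg 1: a=5 b=-1339/3597 c=-8533/7194 d=11491/64746
  seg 2: a=-2 b=-19403/7194 c=493/1199 d=337/3597
  seg 3: a=-5 b=47/654 c=1167/1199 d=-325/7194
  seg 4: a=-4 b=6773/3597 c=2009/2398 d=-2009/14388
S(21/2) = 9139/38368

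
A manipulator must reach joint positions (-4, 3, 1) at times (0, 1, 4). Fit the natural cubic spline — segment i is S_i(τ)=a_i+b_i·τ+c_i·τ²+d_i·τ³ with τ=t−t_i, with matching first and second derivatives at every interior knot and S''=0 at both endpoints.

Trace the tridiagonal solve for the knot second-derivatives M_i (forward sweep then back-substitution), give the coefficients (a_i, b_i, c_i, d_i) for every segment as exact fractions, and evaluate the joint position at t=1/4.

  seg 0: a=-4 b=191/24 c=0 d=-23/24
  seg 1: a=3 b=61/12 c=-23/8 d=23/72
S(1/4) = -1037/512

Δ: Δ0=7, Δ1=-2/3
row 1: diag=8, rhs=-46; c'=3/8, d'=-23/4
back: M1=-23/4
M: M0=0, M1=-23/4, M2=0
seg 0: a=-4, c=M0/2=0, d=(M1−M0)/(6·1)=-23/24, b=Δ0−h0·(2M0+M1)/6=191/24
seg 1: a=3, c=M1/2=-23/8, d=(M2−M1)/(6·3)=23/72, b=Δ1−h1·(2M1+M2)/6=61/12
t_q=1/4 → seg 0, τ=1/4; S=-4+191/24·τ+0·τ²+-23/24·τ³=-1037/512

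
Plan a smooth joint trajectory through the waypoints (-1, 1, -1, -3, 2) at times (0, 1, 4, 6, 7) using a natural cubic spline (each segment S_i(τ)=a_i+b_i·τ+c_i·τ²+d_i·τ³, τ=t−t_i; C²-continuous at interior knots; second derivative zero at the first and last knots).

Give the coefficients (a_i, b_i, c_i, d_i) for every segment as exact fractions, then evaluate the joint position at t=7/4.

  seg 0: a=-1 b=1343/591 c=0 d=-161/591
  seg 1: a=1 b=860/591 c=-161/197 d=65/1773
  seg 2: a=-1 b=-1453/591 c=-96/197 d=719/1182
  seg 3: a=-3 b=1709/591 c=623/197 d=-623/591
S(7/4) = 20767/12608

Δ: Δ0=2, Δ1=-2/3, Δ2=-1, Δ3=5
row 1: diag=8, rhs=-16; c'=3/8, d'=-2
row 2: denom=10−3·3/8=71/8; d'=(-2−3·-2)/(71/8)=32/71
row 3: denom=6−2·16/71=394/71; d'=(36−2·32/71)/(394/71)=1246/197
back: M3=1246/197
back: M2=32/71−16/71·1246/197=-192/197
back: M1=-2−3/8·-192/197=-322/197
M: M0=0, M1=-322/197, M2=-192/197, M3=1246/197, M4=0
seg 0: a=-1, c=M0/2=0, d=(M1−M0)/(6·1)=-161/591, b=Δ0−h0·(2M0+M1)/6=1343/591
seg 1: a=1, c=M1/2=-161/197, d=(M2−M1)/(6·3)=65/1773, b=Δ1−h1·(2M1+M2)/6=860/591
seg 2: a=-1, c=M2/2=-96/197, d=(M3−M2)/(6·2)=719/1182, b=Δ2−h2·(2M2+M3)/6=-1453/591
seg 3: a=-3, c=M3/2=623/197, d=(M4−M3)/(6·1)=-623/591, b=Δ3−h3·(2M3+M4)/6=1709/591
t_q=7/4 → seg 1, τ=3/4; S=1+860/591·τ+-161/197·τ²+65/1773·τ³=20767/12608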